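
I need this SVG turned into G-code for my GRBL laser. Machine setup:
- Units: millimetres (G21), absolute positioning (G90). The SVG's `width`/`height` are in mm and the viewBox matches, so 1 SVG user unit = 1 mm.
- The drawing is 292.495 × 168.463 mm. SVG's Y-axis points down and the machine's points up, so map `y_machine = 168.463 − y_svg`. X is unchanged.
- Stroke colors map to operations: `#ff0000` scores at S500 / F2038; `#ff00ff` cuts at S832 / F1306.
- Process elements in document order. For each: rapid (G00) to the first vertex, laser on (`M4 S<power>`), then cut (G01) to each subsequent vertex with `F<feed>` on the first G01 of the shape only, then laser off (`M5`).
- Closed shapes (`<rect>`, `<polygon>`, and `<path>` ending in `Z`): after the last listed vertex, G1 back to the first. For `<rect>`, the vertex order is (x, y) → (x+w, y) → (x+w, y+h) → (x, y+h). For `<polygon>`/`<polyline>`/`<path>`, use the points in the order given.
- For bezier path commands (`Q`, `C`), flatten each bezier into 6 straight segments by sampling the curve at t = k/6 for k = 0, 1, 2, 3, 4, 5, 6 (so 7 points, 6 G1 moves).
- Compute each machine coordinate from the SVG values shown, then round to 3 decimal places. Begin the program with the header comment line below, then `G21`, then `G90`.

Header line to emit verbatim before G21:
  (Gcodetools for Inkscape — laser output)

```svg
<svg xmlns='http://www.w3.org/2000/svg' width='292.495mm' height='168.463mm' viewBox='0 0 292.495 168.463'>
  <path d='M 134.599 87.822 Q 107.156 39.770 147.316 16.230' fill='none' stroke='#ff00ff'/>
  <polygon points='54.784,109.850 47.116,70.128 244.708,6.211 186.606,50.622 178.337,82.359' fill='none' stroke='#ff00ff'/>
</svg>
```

(Gcodetools for Inkscape — laser output)
G21
G90
G00 X134.599 Y80.641
M4 S832
G01 X127.329 Y95.977 F1306
G01 X123.815 Y109.952
G01 X124.057 Y122.565
G01 X128.054 Y133.816
G01 X135.807 Y143.705
G01 X147.316 Y152.233
M5
G00 X54.784 Y58.613
M4 S832
G01 X47.116 Y98.335 F1306
G01 X244.708 Y162.252
G01 X186.606 Y117.841
G01 X178.337 Y86.104
G01 X54.784 Y58.613
M5

1 u = 1 mm; y_m = 168.463 − y.

[1] `<path>` quadratic bezier, #ff00ff→cut S832 F1306: (134.599,80.641) → (127.329,95.977) → (123.815,109.952) → (124.057,122.565) → (128.054,133.816) → (135.807,143.705) → (147.316,152.233)

[2] `<polygon>` closed polygon, #ff00ff→cut S832 F1306: (54.784,58.613) → (47.116,98.335) → (244.708,162.252) → (186.606,117.841) → (178.337,86.104) → (54.784,58.613) (closed)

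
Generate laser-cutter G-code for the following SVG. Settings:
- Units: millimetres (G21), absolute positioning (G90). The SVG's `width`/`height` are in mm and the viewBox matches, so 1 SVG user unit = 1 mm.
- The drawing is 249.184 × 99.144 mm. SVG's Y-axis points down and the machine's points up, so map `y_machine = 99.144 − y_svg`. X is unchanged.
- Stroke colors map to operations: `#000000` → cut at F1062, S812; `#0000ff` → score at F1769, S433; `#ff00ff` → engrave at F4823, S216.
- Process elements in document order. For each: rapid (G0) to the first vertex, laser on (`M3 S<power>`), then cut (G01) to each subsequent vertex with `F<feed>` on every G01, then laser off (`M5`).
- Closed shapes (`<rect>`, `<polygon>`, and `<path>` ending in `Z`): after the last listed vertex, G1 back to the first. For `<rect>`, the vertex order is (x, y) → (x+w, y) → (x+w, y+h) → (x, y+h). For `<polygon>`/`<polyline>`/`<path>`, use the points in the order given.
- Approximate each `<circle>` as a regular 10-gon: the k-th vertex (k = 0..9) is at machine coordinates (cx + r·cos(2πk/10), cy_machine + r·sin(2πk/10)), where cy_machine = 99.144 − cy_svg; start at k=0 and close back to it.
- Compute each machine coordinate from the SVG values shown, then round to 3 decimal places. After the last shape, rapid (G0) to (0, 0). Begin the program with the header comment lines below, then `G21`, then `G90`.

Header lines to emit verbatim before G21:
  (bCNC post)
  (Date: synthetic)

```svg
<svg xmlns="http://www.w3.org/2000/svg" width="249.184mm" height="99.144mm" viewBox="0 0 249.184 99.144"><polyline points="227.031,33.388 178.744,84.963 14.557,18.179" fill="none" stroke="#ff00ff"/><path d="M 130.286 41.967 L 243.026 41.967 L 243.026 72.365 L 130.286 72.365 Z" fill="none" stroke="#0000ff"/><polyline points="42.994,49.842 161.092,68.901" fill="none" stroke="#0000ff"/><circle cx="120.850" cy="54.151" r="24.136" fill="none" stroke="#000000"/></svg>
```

1 u = 1 mm; y_m = 99.144 − y.

[1] `<polyline>` open polyline, #ff00ff→engrave S216 F4823: (227.031,65.756) → (178.744,14.181) → (14.557,80.965)

[2] `<path>` rectangle, #0000ff→score S433 F1769: (130.286,57.177) → (243.026,57.177) → (243.026,26.779) → (130.286,26.779) → (130.286,57.177) (closed)

[3] `<polyline>` line segment, #0000ff→score S433 F1769: (42.994,49.302) → (161.092,30.243)

[4] `<circle>` circle, #000000→cut S812 F1062: (144.986,44.993) → (140.376,59.180) → (128.308,67.948) → (113.392,67.948) → (101.324,59.180) → (96.714,44.993) → (101.324,30.806) → (113.392,22.038) → (128.308,22.038) → (140.376,30.806) → (144.986,44.993) (closed)

(bCNC post)
(Date: synthetic)
G21
G90
G0 X227.031 Y65.756
M3 S216
G01 X178.744 Y14.181 F4823
G01 X14.557 Y80.965 F4823
M5
G0 X130.286 Y57.177
M3 S433
G01 X243.026 Y57.177 F1769
G01 X243.026 Y26.779 F1769
G01 X130.286 Y26.779 F1769
G01 X130.286 Y57.177 F1769
M5
G0 X42.994 Y49.302
M3 S433
G01 X161.092 Y30.243 F1769
M5
G0 X144.986 Y44.993
M3 S812
G01 X140.376 Y59.180 F1062
G01 X128.308 Y67.948 F1062
G01 X113.392 Y67.948 F1062
G01 X101.324 Y59.180 F1062
G01 X96.714 Y44.993 F1062
G01 X101.324 Y30.806 F1062
G01 X113.392 Y22.038 F1062
G01 X128.308 Y22.038 F1062
G01 X140.376 Y30.806 F1062
G01 X144.986 Y44.993 F1062
M5
G0 X0.000 Y0.000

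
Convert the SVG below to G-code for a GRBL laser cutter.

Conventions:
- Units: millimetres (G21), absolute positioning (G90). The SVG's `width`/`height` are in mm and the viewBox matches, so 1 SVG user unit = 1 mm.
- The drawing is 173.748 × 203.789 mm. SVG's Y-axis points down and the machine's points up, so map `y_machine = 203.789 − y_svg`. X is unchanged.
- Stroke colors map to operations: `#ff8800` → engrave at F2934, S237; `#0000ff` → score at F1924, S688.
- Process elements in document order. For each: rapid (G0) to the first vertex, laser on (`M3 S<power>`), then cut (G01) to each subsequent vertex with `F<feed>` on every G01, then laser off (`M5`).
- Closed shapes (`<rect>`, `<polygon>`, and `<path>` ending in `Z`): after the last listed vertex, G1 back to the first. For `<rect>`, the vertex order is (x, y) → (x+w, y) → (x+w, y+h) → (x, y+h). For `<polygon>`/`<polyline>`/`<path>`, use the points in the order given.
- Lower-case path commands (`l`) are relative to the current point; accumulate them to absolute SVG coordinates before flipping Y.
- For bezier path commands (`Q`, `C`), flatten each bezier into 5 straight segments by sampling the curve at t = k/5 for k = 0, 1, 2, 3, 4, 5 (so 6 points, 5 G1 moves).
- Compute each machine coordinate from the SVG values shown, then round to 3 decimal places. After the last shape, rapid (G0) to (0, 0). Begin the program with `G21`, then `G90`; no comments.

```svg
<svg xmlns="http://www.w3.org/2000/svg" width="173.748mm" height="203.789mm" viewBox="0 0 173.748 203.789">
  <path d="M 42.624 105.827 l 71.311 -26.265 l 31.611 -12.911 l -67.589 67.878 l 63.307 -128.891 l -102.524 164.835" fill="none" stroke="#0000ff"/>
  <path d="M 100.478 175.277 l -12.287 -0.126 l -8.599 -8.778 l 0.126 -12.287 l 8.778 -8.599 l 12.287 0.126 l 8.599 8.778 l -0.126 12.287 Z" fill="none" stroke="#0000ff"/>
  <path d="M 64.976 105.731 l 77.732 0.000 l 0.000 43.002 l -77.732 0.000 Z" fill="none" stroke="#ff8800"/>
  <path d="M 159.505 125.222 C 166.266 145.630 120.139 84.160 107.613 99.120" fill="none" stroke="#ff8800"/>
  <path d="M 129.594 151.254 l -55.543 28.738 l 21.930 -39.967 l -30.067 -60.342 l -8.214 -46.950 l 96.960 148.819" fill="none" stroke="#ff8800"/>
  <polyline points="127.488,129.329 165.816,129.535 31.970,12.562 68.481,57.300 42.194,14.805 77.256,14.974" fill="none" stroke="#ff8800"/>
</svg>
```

G21
G90
G0 X42.624 Y97.962
M3 S688
G01 X113.935 Y124.227 F1924
G01 X145.546 Y137.138 F1924
G01 X77.957 Y69.260 F1924
G01 X141.264 Y198.151 F1924
G01 X38.740 Y33.316 F1924
M5
G0 X100.478 Y28.512
M3 S688
G01 X88.191 Y28.638 F1924
G01 X79.592 Y37.416 F1924
G01 X79.718 Y49.703 F1924
G01 X88.496 Y58.302 F1924
G01 X100.783 Y58.176 F1924
G01 X109.382 Y49.398 F1924
G01 X109.256 Y37.111 F1924
G01 X100.478 Y28.512 F1924
M5
G0 X64.976 Y98.058
M3 S237
G01 X142.708 Y98.058 F2934
G01 X142.708 Y55.056 F2934
G01 X64.976 Y55.056 F2934
G01 X64.976 Y98.058 F2934
M5
G0 X159.505 Y78.567
M3 S237
G01 X157.907 Y74.881 F2934
G01 X147.767 Y83.247 F2934
G01 X133.237 Y96.066 F2934
G01 X118.469 Y105.740 F2934
G01 X107.613 Y104.669 F2934
M5
G0 X129.594 Y52.535
M3 S237
G01 X74.051 Y23.797 F2934
G01 X95.981 Y63.764 F2934
G01 X65.914 Y124.106 F2934
G01 X57.700 Y171.056 F2934
G01 X154.660 Y22.237 F2934
M5
G0 X127.488 Y74.460
M3 S237
G01 X165.816 Y74.254 F2934
G01 X31.970 Y191.227 F2934
G01 X68.481 Y146.489 F2934
G01 X42.194 Y188.984 F2934
G01 X77.256 Y188.815 F2934
M5
G0 X0.000 Y0.000

1 u = 1 mm; y_m = 203.789 − y.

[1] `<path>` open polyline, #0000ff→score S688 F1924: (42.624,97.962) → (113.935,124.227) → (145.546,137.138) → (77.957,69.260) → (141.264,198.151) → (38.740,33.316)

[2] `<path>` regular polygon, #0000ff→score S688 F1924: (100.478,28.512) → (88.191,28.638) → (79.592,37.416) → (79.718,49.703) → (88.496,58.302) → (100.783,58.176) → (109.382,49.398) → (109.256,37.111) → (100.478,28.512) (closed)

[3] `<path>` rectangle, #ff8800→engrave S237 F2934: (64.976,98.058) → (142.708,98.058) → (142.708,55.056) → (64.976,55.056) → (64.976,98.058) (closed)

[4] `<path>` cubic bezier, #ff8800→engrave S237 F2934: (159.505,78.567) → (157.907,74.881) → (147.767,83.247) → (133.237,96.066) → (118.469,105.740) → (107.613,104.669)

[5] `<path>` open polyline, #ff8800→engrave S237 F2934: (129.594,52.535) → (74.051,23.797) → (95.981,63.764) → (65.914,124.106) → (57.700,171.056) → (154.660,22.237)

[6] `<polyline>` open polyline, #ff8800→engrave S237 F2934: (127.488,74.460) → (165.816,74.254) → (31.970,191.227) → (68.481,146.489) → (42.194,188.984) → (77.256,188.815)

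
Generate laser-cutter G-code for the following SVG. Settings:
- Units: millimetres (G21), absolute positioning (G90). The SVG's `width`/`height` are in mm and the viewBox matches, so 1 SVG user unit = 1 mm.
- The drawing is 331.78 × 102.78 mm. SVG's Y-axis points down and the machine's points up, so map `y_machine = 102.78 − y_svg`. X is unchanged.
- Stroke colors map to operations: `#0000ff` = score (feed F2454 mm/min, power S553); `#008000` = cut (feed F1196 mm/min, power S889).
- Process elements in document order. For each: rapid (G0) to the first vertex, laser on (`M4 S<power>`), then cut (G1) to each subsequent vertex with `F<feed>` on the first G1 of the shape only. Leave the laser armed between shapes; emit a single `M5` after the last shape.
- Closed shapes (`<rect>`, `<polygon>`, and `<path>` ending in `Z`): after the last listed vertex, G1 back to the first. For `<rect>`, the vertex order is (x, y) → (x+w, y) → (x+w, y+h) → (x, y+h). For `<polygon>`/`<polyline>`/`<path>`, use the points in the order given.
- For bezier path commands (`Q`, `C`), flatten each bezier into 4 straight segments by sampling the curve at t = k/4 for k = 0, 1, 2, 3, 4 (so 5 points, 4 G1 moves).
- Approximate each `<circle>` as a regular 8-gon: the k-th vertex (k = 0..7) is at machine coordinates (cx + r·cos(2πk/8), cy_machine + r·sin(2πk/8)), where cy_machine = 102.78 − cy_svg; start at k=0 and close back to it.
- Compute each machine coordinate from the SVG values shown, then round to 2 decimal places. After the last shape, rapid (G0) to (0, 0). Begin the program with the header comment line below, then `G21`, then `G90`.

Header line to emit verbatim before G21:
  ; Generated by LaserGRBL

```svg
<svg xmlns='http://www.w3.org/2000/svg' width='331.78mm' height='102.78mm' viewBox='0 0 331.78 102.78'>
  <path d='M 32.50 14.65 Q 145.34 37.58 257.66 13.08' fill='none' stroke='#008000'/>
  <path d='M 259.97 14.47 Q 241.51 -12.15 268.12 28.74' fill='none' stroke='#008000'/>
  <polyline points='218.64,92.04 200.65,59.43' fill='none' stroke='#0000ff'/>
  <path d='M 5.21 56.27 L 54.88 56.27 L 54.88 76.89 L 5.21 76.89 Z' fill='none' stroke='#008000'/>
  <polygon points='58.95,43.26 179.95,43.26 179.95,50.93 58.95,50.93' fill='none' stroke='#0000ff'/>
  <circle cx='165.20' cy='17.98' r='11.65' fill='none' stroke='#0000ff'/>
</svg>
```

; Generated by LaserGRBL
G21
G90
G0 X32.50 Y88.13
M4 S889
G1 X88.89 Y79.63 F1196
G1 X145.21 Y77.06
G1 X201.47 Y80.41
G1 X257.66 Y89.70
G0 X259.97 Y88.31
M4 S889
G1 X253.56 Y97.40 F1196
G1 X252.78 Y98.05
G1 X257.63 Y90.27
G1 X268.12 Y74.04
G0 X218.64 Y10.74
M4 S553
G1 X200.65 Y43.35 F2454
G0 X5.21 Y46.51
M4 S889
G1 X54.88 Y46.51 F1196
G1 X54.88 Y25.89
G1 X5.21 Y25.89
G1 X5.21 Y46.51
G0 X58.95 Y59.52
M4 S553
G1 X179.95 Y59.52 F2454
G1 X179.95 Y51.85
G1 X58.95 Y51.85
G1 X58.95 Y59.52
G0 X176.85 Y84.80
M4 S553
G1 X173.44 Y93.04 F2454
G1 X165.20 Y96.45
G1 X156.96 Y93.04
G1 X153.55 Y84.80
G1 X156.96 Y76.56
G1 X165.20 Y73.15
G1 X173.44 Y76.56
G1 X176.85 Y84.80
M5
G0 X0.00 Y0.00

1 u = 1 mm; y_m = 102.78 − y.

[1] `<path>` quadratic bezier, #008000→cut S889 F1196: (32.50,88.13) → (88.89,79.63) → (145.21,77.06) → (201.47,80.41) → (257.66,89.70)

[2] `<path>` quadratic bezier, #008000→cut S889 F1196: (259.97,88.31) → (253.56,97.40) → (252.78,98.05) → (257.63,90.27) → (268.12,74.04)

[3] `<polyline>` line segment, #0000ff→score S553 F2454: (218.64,10.74) → (200.65,43.35)

[4] `<path>` rectangle, #008000→cut S889 F1196: (5.21,46.51) → (54.88,46.51) → (54.88,25.89) → (5.21,25.89) → (5.21,46.51) (closed)

[5] `<polygon>` rectangle, #0000ff→score S553 F2454: (58.95,59.52) → (179.95,59.52) → (179.95,51.85) → (58.95,51.85) → (58.95,59.52) (closed)

[6] `<circle>` circle, #0000ff→score S553 F2454: (176.85,84.80) → (173.44,93.04) → (165.20,96.45) → (156.96,93.04) → (153.55,84.80) → (156.96,76.56) → (165.20,73.15) → (173.44,76.56) → (176.85,84.80) (closed)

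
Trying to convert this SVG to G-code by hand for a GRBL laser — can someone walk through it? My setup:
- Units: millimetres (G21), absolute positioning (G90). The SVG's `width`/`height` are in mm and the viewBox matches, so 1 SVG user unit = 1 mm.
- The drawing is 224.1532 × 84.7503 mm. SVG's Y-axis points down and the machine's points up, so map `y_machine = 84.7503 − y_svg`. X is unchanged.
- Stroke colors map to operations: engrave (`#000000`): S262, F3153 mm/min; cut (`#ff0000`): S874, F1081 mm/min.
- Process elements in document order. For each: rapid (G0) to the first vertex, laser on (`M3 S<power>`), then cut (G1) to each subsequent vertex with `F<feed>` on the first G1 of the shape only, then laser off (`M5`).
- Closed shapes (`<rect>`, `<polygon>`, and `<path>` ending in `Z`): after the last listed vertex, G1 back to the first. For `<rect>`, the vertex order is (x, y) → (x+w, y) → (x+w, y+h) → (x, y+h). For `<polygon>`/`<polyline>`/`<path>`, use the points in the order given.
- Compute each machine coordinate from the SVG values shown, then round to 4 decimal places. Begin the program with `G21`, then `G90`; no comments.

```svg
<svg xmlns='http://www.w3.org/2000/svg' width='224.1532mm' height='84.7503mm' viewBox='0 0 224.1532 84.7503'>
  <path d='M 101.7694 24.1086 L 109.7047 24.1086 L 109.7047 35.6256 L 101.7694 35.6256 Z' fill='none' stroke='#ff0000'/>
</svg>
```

G21
G90
G0 X101.7694 Y60.6417
M3 S874
G1 X109.7047 Y60.6417 F1081
G1 X109.7047 Y49.1247
G1 X101.7694 Y49.1247
G1 X101.7694 Y60.6417
M5

1 u = 1 mm; y_m = 84.7503 − y.

[1] `<path>` rectangle, #ff0000→cut S874 F1081: (101.7694,60.6417) → (109.7047,60.6417) → (109.7047,49.1247) → (101.7694,49.1247) → (101.7694,60.6417) (closed)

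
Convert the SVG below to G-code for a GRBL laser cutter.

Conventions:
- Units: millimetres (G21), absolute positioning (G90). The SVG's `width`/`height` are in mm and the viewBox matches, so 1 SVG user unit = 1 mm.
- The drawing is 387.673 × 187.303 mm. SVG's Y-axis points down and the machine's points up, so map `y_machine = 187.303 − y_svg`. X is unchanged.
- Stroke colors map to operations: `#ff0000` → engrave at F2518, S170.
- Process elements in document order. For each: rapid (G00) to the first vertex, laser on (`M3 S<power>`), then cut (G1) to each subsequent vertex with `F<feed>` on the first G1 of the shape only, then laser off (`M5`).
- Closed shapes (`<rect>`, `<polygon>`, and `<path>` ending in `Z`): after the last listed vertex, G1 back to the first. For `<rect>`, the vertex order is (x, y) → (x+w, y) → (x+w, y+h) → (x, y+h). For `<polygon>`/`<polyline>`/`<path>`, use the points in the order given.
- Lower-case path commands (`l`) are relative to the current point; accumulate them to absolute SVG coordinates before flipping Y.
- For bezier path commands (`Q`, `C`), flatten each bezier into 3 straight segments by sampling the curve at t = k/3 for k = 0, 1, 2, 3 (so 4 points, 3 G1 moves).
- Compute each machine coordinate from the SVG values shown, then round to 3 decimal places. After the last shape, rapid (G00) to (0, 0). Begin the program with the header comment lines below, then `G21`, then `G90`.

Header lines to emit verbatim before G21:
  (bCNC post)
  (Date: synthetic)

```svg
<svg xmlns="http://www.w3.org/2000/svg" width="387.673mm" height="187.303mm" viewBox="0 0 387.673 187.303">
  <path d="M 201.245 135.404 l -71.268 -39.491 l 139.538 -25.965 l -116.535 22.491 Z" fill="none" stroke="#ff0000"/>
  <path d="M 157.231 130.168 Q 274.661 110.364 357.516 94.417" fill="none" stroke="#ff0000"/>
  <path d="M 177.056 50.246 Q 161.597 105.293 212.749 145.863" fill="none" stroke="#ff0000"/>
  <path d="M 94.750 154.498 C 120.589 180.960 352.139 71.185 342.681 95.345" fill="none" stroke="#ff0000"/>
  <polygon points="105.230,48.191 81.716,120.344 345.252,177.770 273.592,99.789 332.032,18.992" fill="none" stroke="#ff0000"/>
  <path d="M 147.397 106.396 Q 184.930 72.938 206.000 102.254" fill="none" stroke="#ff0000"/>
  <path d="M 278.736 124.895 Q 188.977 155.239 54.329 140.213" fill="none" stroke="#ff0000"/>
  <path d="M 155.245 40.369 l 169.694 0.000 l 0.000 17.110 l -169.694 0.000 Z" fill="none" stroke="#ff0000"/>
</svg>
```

(bCNC post)
(Date: synthetic)
G21
G90
G00 X201.245 Y51.899
M3 S170
G1 X129.977 Y91.390 F2518
G1 X269.515 Y117.355
G1 X152.980 Y94.864
G1 X201.245 Y51.899
M5
G00 X157.231 Y57.135
M3 S170
G1 X231.676 Y69.909 F2518
G1 X298.438 Y81.826
G1 X357.516 Y92.886
M5
G00 X177.056 Y137.057
M3 S170
G1 X174.151 Y101.968 F2518
G1 X186.049 Y70.095
G1 X212.749 Y41.440
M5
G00 X94.750 Y32.805
M3 S170
G1 X172.614 Y41.749 F2518
G1 X288.348 Y81.479
G1 X342.681 Y91.958
M5
G00 X105.230 Y139.112
M3 S170
G1 X81.716 Y66.959 F2518
G1 X345.252 Y9.533
G1 X273.592 Y87.514
G1 X332.032 Y168.311
G1 X105.230 Y139.112
M5
G00 X147.397 Y80.907
M3 S170
G1 X170.590 Y96.237 F2518
G1 X190.124 Y97.618
G1 X206.000 Y85.049
M5
G00 X278.736 Y62.408
M3 S170
G1 X213.909 Y47.220 F2518
G1 X139.107 Y42.114
G1 X54.329 Y47.090
M5
G00 X155.245 Y146.934
M3 S170
G1 X324.939 Y146.934 F2518
G1 X324.939 Y129.824
G1 X155.245 Y129.824
G1 X155.245 Y146.934
M5
G00 X0.000 Y0.000

1 u = 1 mm; y_m = 187.303 − y.

[1] `<path>` closed polygon, #ff0000→engrave S170 F2518: (201.245,51.899) → (129.977,91.390) → (269.515,117.355) → (152.980,94.864) → (201.245,51.899) (closed)

[2] `<path>` quadratic bezier, #ff0000→engrave S170 F2518: (157.231,57.135) → (231.676,69.909) → (298.438,81.826) → (357.516,92.886)

[3] `<path>` quadratic bezier, #ff0000→engrave S170 F2518: (177.056,137.057) → (174.151,101.968) → (186.049,70.095) → (212.749,41.440)

[4] `<path>` cubic bezier, #ff0000→engrave S170 F2518: (94.750,32.805) → (172.614,41.749) → (288.348,81.479) → (342.681,91.958)

[5] `<polygon>` closed polygon, #ff0000→engrave S170 F2518: (105.230,139.112) → (81.716,66.959) → (345.252,9.533) → (273.592,87.514) → (332.032,168.311) → (105.230,139.112) (closed)

[6] `<path>` quadratic bezier, #ff0000→engrave S170 F2518: (147.397,80.907) → (170.590,96.237) → (190.124,97.618) → (206.000,85.049)

[7] `<path>` quadratic bezier, #ff0000→engrave S170 F2518: (278.736,62.408) → (213.909,47.220) → (139.107,42.114) → (54.329,47.090)

[8] `<path>` rectangle, #ff0000→engrave S170 F2518: (155.245,146.934) → (324.939,146.934) → (324.939,129.824) → (155.245,129.824) → (155.245,146.934) (closed)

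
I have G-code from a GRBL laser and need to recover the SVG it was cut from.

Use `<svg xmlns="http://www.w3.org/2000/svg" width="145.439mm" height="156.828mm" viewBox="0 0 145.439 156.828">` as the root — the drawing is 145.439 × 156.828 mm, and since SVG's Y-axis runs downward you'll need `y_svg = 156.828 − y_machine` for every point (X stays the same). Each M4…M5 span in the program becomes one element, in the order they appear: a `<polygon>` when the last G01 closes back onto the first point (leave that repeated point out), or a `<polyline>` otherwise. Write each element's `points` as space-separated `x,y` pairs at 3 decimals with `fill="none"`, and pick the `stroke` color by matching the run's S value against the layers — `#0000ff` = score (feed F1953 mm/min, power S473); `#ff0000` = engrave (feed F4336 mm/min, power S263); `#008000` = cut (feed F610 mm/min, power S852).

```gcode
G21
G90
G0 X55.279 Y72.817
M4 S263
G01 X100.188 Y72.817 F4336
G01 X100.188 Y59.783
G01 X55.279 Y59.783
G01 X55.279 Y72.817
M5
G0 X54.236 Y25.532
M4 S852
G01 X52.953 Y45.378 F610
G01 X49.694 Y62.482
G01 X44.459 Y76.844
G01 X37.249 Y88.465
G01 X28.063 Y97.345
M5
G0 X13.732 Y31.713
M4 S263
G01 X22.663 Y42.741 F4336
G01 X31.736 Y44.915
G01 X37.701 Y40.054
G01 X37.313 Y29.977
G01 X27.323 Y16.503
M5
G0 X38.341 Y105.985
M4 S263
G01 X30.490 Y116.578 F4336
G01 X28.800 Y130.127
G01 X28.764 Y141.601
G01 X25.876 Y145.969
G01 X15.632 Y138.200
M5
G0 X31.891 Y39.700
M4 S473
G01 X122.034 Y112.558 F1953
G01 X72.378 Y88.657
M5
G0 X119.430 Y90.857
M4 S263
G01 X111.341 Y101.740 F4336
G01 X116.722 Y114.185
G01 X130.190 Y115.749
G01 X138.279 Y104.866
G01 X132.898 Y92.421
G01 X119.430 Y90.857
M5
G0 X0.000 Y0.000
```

<svg xmlns="http://www.w3.org/2000/svg" width="145.439mm" height="156.828mm" viewBox="0 0 145.439 156.828">
  <polygon points="55.279,84.011 100.188,84.011 100.188,97.045 55.279,97.045" fill="none" stroke="#ff0000"/>
  <polyline points="54.236,131.296 52.953,111.450 49.694,94.346 44.459,79.984 37.249,68.363 28.063,59.483" fill="none" stroke="#008000"/>
  <polyline points="13.732,125.115 22.663,114.087 31.736,111.913 37.701,116.774 37.313,126.851 27.323,140.325" fill="none" stroke="#ff0000"/>
  <polyline points="38.341,50.843 30.490,40.250 28.800,26.701 28.764,15.227 25.876,10.859 15.632,18.628" fill="none" stroke="#ff0000"/>
  <polyline points="31.891,117.128 122.034,44.270 72.378,68.171" fill="none" stroke="#0000ff"/>
  <polygon points="119.430,65.971 111.341,55.088 116.722,42.643 130.190,41.079 138.279,51.962 132.898,64.407" fill="none" stroke="#ff0000"/>
</svg>

y_svg = 156.828 − y_m.

[1] S263→`#ff0000` (engrave); closed run; points: 55.279,84.011 100.188,84.011 100.188,97.045 55.279,97.045

[2] S852→`#008000` (cut); open run; points: 54.236,131.296 52.953,111.450 49.694,94.346 44.459,79.984 37.249,68.363 28.063,59.483

[3] S263→`#ff0000` (engrave); open run; points: 13.732,125.115 22.663,114.087 31.736,111.913 37.701,116.774 37.313,126.851 27.323,140.325

[4] S263→`#ff0000` (engrave); open run; points: 38.341,50.843 30.490,40.250 28.800,26.701 28.764,15.227 25.876,10.859 15.632,18.628

[5] S473→`#0000ff` (score); open run; points: 31.891,117.128 122.034,44.270 72.378,68.171

[6] S263→`#ff0000` (engrave); closed run; points: 119.430,65.971 111.341,55.088 116.722,42.643 130.190,41.079 138.279,51.962 132.898,64.407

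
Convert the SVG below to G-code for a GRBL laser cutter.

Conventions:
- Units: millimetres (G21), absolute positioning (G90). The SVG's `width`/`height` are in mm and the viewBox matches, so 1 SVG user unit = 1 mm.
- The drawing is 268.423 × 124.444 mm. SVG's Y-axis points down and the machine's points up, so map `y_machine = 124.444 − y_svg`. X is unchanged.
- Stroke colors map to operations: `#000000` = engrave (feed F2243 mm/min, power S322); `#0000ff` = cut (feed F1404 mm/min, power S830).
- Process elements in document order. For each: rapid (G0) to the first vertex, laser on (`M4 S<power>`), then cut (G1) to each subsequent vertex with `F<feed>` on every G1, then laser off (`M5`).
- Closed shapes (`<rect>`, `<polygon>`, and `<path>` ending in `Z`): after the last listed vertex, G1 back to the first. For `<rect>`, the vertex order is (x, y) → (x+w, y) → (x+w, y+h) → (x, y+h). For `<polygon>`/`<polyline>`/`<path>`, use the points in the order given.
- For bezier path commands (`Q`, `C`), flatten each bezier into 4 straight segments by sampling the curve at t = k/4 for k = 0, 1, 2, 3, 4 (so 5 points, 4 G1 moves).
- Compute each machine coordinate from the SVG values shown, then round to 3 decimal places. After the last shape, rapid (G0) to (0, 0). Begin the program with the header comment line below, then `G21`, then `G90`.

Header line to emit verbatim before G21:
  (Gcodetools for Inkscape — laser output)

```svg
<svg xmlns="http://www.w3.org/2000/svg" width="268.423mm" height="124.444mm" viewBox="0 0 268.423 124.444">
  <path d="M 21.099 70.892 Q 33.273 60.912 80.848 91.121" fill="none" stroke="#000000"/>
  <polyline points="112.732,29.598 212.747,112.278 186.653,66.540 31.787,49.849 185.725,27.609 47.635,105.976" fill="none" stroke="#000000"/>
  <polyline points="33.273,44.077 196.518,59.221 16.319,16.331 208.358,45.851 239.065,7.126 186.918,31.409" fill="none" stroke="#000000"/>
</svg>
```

Since the viewBox matches the mm dimensions, user units are millimetres directly. The only transform is the Y-flip y_m = 124.444 − y_svg.

Shape 1 is a quadratic bezier drawn with `<path>`. Its stroke #000000 means engrave at S322, F2243. After flipping Y the toolpath is (21.099,53.552) → (29.399,56.030) → (42.123,53.485) → (59.273,45.916) → (80.848,33.323).

Shape 2 is a open polyline drawn with `<polyline>`. Its stroke #000000 means engrave at S322, F2243. After flipping Y the toolpath is (112.732,94.846) → (212.747,12.166) → (186.653,57.904) → (31.787,74.595) → (185.725,96.835) → (47.635,18.468).

Shape 3 is a open polyline drawn with `<polyline>`. Its stroke #000000 means engrave at S322, F2243. After flipping Y the toolpath is (33.273,80.367) → (196.518,65.223) → (16.319,108.113) → (208.358,78.593) → (239.065,117.318) → (186.918,93.035).

(Gcodetools for Inkscape — laser output)
G21
G90
G0 X21.099 Y53.552
M4 S322
G1 X29.399 Y56.030 F2243
G1 X42.123 Y53.485 F2243
G1 X59.273 Y45.916 F2243
G1 X80.848 Y33.323 F2243
M5
G0 X112.732 Y94.846
M4 S322
G1 X212.747 Y12.166 F2243
G1 X186.653 Y57.904 F2243
G1 X31.787 Y74.595 F2243
G1 X185.725 Y96.835 F2243
G1 X47.635 Y18.468 F2243
M5
G0 X33.273 Y80.367
M4 S322
G1 X196.518 Y65.223 F2243
G1 X16.319 Y108.113 F2243
G1 X208.358 Y78.593 F2243
G1 X239.065 Y117.318 F2243
G1 X186.918 Y93.035 F2243
M5
G0 X0.000 Y0.000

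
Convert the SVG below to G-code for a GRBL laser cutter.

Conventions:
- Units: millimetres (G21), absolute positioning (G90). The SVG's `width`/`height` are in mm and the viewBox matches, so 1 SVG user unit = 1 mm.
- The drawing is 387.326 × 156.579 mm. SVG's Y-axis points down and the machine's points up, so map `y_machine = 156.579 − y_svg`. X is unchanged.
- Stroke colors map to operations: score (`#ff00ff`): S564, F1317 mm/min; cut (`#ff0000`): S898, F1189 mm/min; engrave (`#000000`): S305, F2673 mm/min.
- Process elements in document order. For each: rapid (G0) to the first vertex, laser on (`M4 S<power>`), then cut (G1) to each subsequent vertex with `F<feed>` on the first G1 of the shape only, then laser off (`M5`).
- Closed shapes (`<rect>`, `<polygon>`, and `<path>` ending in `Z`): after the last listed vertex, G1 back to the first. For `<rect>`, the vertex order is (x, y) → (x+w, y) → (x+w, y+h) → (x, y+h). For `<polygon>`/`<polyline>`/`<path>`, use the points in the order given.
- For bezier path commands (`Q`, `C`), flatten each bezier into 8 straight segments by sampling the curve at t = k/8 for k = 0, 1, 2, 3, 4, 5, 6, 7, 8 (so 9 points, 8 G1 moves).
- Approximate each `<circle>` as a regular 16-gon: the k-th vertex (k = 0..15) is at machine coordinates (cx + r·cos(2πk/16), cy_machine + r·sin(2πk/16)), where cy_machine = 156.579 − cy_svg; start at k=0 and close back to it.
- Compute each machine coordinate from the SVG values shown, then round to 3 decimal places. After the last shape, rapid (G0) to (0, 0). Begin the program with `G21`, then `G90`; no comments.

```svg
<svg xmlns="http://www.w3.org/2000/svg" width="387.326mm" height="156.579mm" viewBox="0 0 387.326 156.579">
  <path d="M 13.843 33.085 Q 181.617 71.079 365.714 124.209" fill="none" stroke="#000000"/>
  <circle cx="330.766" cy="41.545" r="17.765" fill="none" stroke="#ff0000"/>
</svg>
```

1 u = 1 mm; y_m = 156.579 − y.

[1] `<path>` quadratic bezier, #000000→engrave S305 F2673: (13.843,123.494) → (56.042,113.759) → (98.750,103.551) → (141.969,92.870) → (185.698,81.716) → (229.937,70.089) → (274.686,57.989) → (319.945,45.416) → (365.714,32.370)

[2] `<circle>` circle, #ff0000→cut S898 F1189: (348.531,115.034) → (347.179,121.832) → (343.328,127.596) → (337.564,131.447) → (330.766,132.799) → (323.968,131.447) → (318.204,127.596) → (314.353,121.832) → (313.001,115.034) → (314.353,108.236) → (318.204,102.472) → (323.968,98.621) → (330.766,97.269) → (337.564,98.621) → (343.328,102.472) → (347.179,108.236) → (348.531,115.034) (closed)

G21
G90
G0 X13.843 Y123.494
M4 S305
G1 X56.042 Y113.759 F2673
G1 X98.750 Y103.551
G1 X141.969 Y92.870
G1 X185.698 Y81.716
G1 X229.937 Y70.089
G1 X274.686 Y57.989
G1 X319.945 Y45.416
G1 X365.714 Y32.370
M5
G0 X348.531 Y115.034
M4 S898
G1 X347.179 Y121.832 F1189
G1 X343.328 Y127.596
G1 X337.564 Y131.447
G1 X330.766 Y132.799
G1 X323.968 Y131.447
G1 X318.204 Y127.596
G1 X314.353 Y121.832
G1 X313.001 Y115.034
G1 X314.353 Y108.236
G1 X318.204 Y102.472
G1 X323.968 Y98.621
G1 X330.766 Y97.269
G1 X337.564 Y98.621
G1 X343.328 Y102.472
G1 X347.179 Y108.236
G1 X348.531 Y115.034
M5
G0 X0.000 Y0.000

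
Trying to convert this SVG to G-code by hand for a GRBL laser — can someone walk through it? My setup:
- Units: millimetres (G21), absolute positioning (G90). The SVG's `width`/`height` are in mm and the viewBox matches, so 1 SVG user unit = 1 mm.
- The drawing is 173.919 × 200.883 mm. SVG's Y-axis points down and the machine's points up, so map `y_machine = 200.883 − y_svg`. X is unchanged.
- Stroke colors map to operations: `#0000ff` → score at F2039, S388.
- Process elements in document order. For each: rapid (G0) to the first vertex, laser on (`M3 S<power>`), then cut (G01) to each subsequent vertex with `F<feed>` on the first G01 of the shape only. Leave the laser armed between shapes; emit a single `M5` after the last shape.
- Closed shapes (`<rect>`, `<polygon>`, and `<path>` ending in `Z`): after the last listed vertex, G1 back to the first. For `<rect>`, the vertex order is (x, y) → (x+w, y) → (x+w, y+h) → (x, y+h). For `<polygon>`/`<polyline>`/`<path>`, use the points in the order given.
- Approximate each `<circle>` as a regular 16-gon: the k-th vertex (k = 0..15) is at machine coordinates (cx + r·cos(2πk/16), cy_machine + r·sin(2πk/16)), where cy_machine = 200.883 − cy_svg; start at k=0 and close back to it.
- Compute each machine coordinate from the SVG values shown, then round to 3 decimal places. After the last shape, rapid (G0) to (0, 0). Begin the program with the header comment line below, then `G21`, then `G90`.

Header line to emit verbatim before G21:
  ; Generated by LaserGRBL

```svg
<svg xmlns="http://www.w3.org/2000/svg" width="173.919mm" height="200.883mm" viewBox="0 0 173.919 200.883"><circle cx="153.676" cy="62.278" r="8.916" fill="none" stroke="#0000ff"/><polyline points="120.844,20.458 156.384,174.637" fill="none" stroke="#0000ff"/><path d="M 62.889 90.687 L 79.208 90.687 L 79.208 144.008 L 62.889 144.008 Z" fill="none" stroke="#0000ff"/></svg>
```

; Generated by LaserGRBL
G21
G90
G0 X162.592 Y138.605
M3 S388
G01 X161.913 Y142.017 F2039
G01 X159.981 Y144.910
G01 X157.088 Y146.842
G01 X153.676 Y147.521
G01 X150.264 Y146.842
G01 X147.371 Y144.910
G01 X145.439 Y142.017
G01 X144.760 Y138.605
G01 X145.439 Y135.193
G01 X147.371 Y132.300
G01 X150.264 Y130.368
G01 X153.676 Y129.689
G01 X157.088 Y130.368
G01 X159.981 Y132.300
G01 X161.913 Y135.193
G01 X162.592 Y138.605
G0 X120.844 Y180.425
M3 S388
G01 X156.384 Y26.246 F2039
G0 X62.889 Y110.196
M3 S388
G01 X79.208 Y110.196 F2039
G01 X79.208 Y56.875
G01 X62.889 Y56.875
G01 X62.889 Y110.196
M5
G0 X0.000 Y0.000

1 u = 1 mm; y_m = 200.883 − y.

[1] `<circle>` circle, #0000ff→score S388 F2039: (162.592,138.605) → (161.913,142.017) → (159.981,144.910) → (157.088,146.842) → (153.676,147.521) → (150.264,146.842) → (147.371,144.910) → (145.439,142.017) → (144.760,138.605) → (145.439,135.193) → (147.371,132.300) → (150.264,130.368) → (153.676,129.689) → (157.088,130.368) → (159.981,132.300) → (161.913,135.193) → (162.592,138.605) (closed)

[2] `<polyline>` line segment, #0000ff→score S388 F2039: (120.844,180.425) → (156.384,26.246)

[3] `<path>` rectangle, #0000ff→score S388 F2039: (62.889,110.196) → (79.208,110.196) → (79.208,56.875) → (62.889,56.875) → (62.889,110.196) (closed)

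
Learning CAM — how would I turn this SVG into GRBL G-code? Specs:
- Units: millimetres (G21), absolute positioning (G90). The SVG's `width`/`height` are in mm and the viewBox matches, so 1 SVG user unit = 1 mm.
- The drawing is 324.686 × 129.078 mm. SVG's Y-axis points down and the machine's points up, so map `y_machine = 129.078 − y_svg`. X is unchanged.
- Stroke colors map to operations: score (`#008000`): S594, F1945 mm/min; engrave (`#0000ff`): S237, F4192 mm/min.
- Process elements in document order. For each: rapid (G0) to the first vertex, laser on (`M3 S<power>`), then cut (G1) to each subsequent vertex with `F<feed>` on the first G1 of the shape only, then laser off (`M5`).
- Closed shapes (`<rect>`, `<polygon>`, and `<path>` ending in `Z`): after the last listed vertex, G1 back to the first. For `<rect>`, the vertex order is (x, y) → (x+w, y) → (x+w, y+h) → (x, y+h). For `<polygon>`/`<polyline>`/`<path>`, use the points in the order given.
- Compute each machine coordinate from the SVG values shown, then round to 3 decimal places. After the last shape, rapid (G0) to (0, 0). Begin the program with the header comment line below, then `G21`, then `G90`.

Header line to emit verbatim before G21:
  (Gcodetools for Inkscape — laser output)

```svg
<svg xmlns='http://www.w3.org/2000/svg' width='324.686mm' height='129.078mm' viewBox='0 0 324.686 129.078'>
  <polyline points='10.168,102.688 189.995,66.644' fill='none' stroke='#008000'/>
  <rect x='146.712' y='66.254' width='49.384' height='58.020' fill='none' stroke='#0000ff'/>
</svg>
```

Since the viewBox matches the mm dimensions, user units are millimetres directly. The only transform is the Y-flip y_m = 129.078 − y_svg.

Shape 1 is a line segment drawn with `<polyline>`. Its stroke #008000 means score at S594, F1945. After flipping Y the toolpath is (10.168,26.390) → (189.995,62.434).

Shape 2 is a rectangle drawn with `<rect>`. Its stroke #0000ff means engrave at S237, F4192. After flipping Y the toolpath is (146.712,62.824) → (196.096,62.824) → (196.096,4.804) → (146.712,4.804) → (146.712,62.824), returning to the start.

(Gcodetools for Inkscape — laser output)
G21
G90
G0 X10.168 Y26.390
M3 S594
G1 X189.995 Y62.434 F1945
M5
G0 X146.712 Y62.824
M3 S237
G1 X196.096 Y62.824 F4192
G1 X196.096 Y4.804
G1 X146.712 Y4.804
G1 X146.712 Y62.824
M5
G0 X0.000 Y0.000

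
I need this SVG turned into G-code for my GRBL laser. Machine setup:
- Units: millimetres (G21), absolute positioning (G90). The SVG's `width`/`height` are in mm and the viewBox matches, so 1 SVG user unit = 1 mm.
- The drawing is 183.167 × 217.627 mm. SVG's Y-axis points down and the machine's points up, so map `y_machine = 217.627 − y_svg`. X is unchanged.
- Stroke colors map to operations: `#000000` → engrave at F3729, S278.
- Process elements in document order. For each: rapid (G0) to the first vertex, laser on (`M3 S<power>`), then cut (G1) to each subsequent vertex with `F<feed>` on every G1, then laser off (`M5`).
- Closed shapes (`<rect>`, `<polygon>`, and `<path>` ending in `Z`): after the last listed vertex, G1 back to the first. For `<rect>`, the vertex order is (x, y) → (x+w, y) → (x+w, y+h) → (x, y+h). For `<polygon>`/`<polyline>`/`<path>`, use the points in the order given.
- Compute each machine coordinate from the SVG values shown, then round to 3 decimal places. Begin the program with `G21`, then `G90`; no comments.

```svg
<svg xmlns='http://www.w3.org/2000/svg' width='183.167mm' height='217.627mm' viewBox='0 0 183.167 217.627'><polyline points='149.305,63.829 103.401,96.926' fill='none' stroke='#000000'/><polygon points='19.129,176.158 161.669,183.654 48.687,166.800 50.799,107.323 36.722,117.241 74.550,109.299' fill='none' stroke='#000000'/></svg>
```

viewBox `0 0 183.167 217.627` with mm width/height → 1 unit = 1 mm. Flip: y_m = 217.627 − y_svg.

**Shape 1** — `<polyline>` line segment, stroke `#000000` → engrave (S278, F3729). Machine vertices: (149.305,153.798) → (103.401,120.701). Open path.

**Shape 2** — `<polygon>` closed polygon, stroke `#000000` → engrave (S278, F3729). Machine vertices: (19.129,41.469) → (161.669,33.973) → (48.687,50.827) → (50.799,110.304) → (36.722,100.386) → (74.550,108.328) → (19.129,41.469). Closed: final G1 returns to the first vertex.

G21
G90
G0 X149.305 Y153.798
M3 S278
G1 X103.401 Y120.701 F3729
M5
G0 X19.129 Y41.469
M3 S278
G1 X161.669 Y33.973 F3729
G1 X48.687 Y50.827 F3729
G1 X50.799 Y110.304 F3729
G1 X36.722 Y100.386 F3729
G1 X74.550 Y108.328 F3729
G1 X19.129 Y41.469 F3729
M5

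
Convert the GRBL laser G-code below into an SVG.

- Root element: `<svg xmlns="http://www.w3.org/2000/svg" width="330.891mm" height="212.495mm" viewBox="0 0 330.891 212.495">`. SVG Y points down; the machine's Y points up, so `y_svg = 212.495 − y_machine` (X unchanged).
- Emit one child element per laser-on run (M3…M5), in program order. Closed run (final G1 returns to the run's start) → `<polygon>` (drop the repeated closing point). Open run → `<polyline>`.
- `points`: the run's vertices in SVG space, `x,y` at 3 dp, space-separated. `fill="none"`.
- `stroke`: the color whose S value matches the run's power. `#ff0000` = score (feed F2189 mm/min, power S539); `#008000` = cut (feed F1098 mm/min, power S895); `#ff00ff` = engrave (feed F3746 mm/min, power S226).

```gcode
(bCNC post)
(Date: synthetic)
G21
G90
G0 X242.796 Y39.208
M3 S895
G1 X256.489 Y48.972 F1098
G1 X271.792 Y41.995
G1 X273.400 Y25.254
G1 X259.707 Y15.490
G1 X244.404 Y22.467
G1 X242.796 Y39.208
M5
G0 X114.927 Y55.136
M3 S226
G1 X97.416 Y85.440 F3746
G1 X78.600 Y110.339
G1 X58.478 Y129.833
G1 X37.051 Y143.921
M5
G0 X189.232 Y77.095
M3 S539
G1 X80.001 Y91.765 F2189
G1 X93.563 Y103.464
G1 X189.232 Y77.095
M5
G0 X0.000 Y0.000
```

Each laser-on run becomes one SVG element. Flip Y back into SVG space with y_svg = 212.495 − y_machine.

Run 1: S895 ⇒ cut layer `#008000`. The run returns to its start, so emit a `<polygon>` with points (Y-flipped): 242.796,173.287 256.489,163.523 271.792,170.500 273.400,187.241 259.707,197.005 244.404,190.028.

Run 2: S226 ⇒ engrave layer `#ff00ff`. The run is open, so emit a `<polyline>` with points (Y-flipped): 114.927,157.359 97.416,127.055 78.600,102.156 58.478,82.662 37.051,68.574.

Run 3: the run's S539 means `#ff0000` (score). The run returns to its start, so emit a `<polygon>` with points (Y-flipped): 189.232,135.400 80.001,120.730 93.563,109.031.

<svg xmlns="http://www.w3.org/2000/svg" width="330.891mm" height="212.495mm" viewBox="0 0 330.891 212.495">
  <polygon points="242.796,173.287 256.489,163.523 271.792,170.500 273.400,187.241 259.707,197.005 244.404,190.028" fill="none" stroke="#008000"/>
  <polyline points="114.927,157.359 97.416,127.055 78.600,102.156 58.478,82.662 37.051,68.574" fill="none" stroke="#ff00ff"/>
  <polygon points="189.232,135.400 80.001,120.730 93.563,109.031" fill="none" stroke="#ff0000"/>
</svg>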